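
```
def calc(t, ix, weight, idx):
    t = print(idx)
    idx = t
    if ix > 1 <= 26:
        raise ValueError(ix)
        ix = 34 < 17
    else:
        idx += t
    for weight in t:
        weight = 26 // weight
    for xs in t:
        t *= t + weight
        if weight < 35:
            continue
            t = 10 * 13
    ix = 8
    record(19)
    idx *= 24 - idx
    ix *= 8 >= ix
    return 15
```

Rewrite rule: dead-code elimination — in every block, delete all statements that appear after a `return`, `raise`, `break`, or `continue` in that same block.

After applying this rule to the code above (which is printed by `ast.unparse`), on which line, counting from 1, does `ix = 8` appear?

Transformed code:
def calc(t, ix, weight, idx):
    t = print(idx)
    idx = t
    if ix > 1 <= 26:
        raise ValueError(ix)
    else:
        idx += t
    for weight in t:
        weight = 26 // weight
    for xs in t:
        t *= t + weight
        if weight < 35:
            continue
    ix = 8
    record(19)
    idx *= 24 - idx
    ix *= 8 >= ix
    return 15

14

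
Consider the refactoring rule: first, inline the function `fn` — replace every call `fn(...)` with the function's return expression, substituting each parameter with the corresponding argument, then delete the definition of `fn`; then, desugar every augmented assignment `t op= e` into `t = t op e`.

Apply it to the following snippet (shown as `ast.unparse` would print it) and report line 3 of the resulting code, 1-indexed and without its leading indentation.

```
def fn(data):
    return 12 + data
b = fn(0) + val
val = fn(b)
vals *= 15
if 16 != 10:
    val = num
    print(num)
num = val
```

vals = vals * 15

Transformed code:
b = 12 + 0 + val
val = 12 + b
vals = vals * 15
if 16 != 10:
    val = num
    print(num)
num = val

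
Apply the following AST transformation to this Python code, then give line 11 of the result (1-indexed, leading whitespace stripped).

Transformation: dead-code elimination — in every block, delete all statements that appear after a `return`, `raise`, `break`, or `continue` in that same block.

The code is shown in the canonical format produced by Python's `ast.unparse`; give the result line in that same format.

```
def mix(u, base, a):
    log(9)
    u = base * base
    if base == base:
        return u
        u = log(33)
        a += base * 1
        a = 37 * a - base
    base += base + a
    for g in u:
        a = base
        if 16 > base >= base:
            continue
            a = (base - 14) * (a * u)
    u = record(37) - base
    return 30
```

Transformed code:
def mix(u, base, a):
    log(9)
    u = base * base
    if base == base:
        return u
    base += base + a
    for g in u:
        a = base
        if 16 > base >= base:
            continue
    u = record(37) - base
    return 30

u = record(37) - base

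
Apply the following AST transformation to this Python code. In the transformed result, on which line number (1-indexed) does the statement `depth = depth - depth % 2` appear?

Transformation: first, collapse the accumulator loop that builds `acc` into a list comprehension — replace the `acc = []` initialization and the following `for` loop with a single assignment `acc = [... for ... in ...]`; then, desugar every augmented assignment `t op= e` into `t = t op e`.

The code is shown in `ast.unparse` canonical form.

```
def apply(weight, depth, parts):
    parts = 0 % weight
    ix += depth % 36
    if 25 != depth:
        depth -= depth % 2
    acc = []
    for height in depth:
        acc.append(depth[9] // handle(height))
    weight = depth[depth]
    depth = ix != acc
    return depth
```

Transformed code:
def apply(weight, depth, parts):
    parts = 0 % weight
    ix = ix + depth % 36
    if 25 != depth:
        depth = depth - depth % 2
    acc = [depth[9] // handle(height) for height in depth]
    weight = depth[depth]
    depth = ix != acc
    return depth

5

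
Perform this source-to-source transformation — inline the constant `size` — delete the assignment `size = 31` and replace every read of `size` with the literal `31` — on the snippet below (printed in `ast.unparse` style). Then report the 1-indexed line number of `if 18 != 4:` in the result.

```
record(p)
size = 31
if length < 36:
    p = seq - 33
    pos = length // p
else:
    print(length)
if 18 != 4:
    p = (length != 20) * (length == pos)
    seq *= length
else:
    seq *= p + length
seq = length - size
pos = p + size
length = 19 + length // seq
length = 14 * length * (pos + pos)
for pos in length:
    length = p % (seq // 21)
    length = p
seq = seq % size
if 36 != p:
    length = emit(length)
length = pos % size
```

Transformed code:
record(p)
if length < 36:
    p = seq - 33
    pos = length // p
else:
    print(length)
if 18 != 4:
    p = (length != 20) * (length == pos)
    seq *= length
else:
    seq *= p + length
seq = length - 31
pos = p + 31
length = 19 + length // seq
length = 14 * length * (pos + pos)
for pos in length:
    length = p % (seq // 21)
    length = p
seq = seq % 31
if 36 != p:
    length = emit(length)
length = pos % 31

7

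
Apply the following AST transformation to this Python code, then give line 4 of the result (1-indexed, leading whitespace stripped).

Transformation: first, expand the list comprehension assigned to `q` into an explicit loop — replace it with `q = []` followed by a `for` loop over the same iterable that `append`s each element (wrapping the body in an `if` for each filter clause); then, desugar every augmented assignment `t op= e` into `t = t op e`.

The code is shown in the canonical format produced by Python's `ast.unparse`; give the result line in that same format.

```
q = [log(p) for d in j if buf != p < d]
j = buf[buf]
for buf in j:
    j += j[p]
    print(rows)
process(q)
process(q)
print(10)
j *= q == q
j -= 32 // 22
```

q.append(log(p))

Transformed code:
q = []
for d in j:
    if buf != p < d:
        q.append(log(p))
j = buf[buf]
for buf in j:
    j = j + j[p]
    print(rows)
process(q)
process(q)
print(10)
j = j * (q == q)
j = j - 32 // 22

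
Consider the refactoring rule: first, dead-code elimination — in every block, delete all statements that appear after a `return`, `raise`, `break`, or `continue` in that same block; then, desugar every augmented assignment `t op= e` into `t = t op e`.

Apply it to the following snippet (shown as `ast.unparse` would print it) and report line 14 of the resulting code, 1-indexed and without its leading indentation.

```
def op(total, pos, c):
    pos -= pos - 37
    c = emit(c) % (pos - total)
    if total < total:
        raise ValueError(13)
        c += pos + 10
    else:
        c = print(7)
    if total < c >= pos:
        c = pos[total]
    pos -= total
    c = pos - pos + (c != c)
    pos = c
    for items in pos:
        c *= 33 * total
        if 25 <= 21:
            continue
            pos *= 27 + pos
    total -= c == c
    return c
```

c = c * (33 * total)

Transformed code:
def op(total, pos, c):
    pos = pos - (pos - 37)
    c = emit(c) % (pos - total)
    if total < total:
        raise ValueError(13)
    else:
        c = print(7)
    if total < c >= pos:
        c = pos[total]
    pos = pos - total
    c = pos - pos + (c != c)
    pos = c
    for items in pos:
        c = c * (33 * total)
        if 25 <= 21:
            continue
    total = total - (c == c)
    return c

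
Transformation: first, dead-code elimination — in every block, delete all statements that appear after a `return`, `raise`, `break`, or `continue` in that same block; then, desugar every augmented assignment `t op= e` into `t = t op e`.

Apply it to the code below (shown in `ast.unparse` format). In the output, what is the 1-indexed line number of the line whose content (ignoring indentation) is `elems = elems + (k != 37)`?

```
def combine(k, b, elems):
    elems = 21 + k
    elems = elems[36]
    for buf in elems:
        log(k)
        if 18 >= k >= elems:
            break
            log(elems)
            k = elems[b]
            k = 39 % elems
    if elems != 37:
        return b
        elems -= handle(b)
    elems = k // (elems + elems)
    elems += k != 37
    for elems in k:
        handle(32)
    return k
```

11

Transformed code:
def combine(k, b, elems):
    elems = 21 + k
    elems = elems[36]
    for buf in elems:
        log(k)
        if 18 >= k >= elems:
            break
    if elems != 37:
        return b
    elems = k // (elems + elems)
    elems = elems + (k != 37)
    for elems in k:
        handle(32)
    return k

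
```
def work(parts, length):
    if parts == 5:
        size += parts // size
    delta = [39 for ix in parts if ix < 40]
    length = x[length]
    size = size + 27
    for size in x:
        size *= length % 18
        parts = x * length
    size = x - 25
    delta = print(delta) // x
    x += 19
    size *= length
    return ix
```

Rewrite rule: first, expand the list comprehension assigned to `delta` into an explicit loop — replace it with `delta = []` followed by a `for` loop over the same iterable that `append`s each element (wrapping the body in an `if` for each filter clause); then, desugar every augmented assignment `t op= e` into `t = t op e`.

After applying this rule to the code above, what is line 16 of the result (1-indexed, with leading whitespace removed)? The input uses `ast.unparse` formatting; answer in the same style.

Transformed code:
def work(parts, length):
    if parts == 5:
        size = size + parts // size
    delta = []
    for ix in parts:
        if ix < 40:
            delta.append(39)
    length = x[length]
    size = size + 27
    for size in x:
        size = size * (length % 18)
        parts = x * length
    size = x - 25
    delta = print(delta) // x
    x = x + 19
    size = size * length
    return ix

size = size * length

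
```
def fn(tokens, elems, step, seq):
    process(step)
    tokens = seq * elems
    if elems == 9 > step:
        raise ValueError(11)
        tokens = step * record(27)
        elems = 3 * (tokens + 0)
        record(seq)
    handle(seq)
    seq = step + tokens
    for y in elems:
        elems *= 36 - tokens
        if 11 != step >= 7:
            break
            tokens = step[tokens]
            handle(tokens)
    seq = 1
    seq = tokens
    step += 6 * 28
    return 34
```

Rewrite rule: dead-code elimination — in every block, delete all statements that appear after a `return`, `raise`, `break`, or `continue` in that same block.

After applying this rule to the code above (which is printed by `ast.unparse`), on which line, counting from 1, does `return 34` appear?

15

Transformed code:
def fn(tokens, elems, step, seq):
    process(step)
    tokens = seq * elems
    if elems == 9 > step:
        raise ValueError(11)
    handle(seq)
    seq = step + tokens
    for y in elems:
        elems *= 36 - tokens
        if 11 != step >= 7:
            break
    seq = 1
    seq = tokens
    step += 6 * 28
    return 34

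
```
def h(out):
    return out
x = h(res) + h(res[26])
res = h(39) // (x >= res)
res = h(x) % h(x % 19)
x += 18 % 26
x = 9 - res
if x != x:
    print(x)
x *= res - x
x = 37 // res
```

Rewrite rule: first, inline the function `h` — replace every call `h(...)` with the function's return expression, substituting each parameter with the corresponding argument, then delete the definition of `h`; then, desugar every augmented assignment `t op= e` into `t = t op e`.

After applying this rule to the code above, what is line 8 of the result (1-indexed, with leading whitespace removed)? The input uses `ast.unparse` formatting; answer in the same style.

x = x * (res - x)

Transformed code:
x = res + res[26]
res = 39 // (x >= res)
res = x % (x % 19)
x = x + 18 % 26
x = 9 - res
if x != x:
    print(x)
x = x * (res - x)
x = 37 // res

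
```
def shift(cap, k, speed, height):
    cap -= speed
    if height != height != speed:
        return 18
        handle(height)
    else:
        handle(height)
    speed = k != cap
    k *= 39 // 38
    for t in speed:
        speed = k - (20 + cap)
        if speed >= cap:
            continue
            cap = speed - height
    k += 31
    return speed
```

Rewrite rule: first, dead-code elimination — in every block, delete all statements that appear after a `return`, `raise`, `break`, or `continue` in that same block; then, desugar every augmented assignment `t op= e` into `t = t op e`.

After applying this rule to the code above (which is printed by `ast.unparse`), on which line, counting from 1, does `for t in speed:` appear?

9

Transformed code:
def shift(cap, k, speed, height):
    cap = cap - speed
    if height != height != speed:
        return 18
    else:
        handle(height)
    speed = k != cap
    k = k * (39 // 38)
    for t in speed:
        speed = k - (20 + cap)
        if speed >= cap:
            continue
    k = k + 31
    return speed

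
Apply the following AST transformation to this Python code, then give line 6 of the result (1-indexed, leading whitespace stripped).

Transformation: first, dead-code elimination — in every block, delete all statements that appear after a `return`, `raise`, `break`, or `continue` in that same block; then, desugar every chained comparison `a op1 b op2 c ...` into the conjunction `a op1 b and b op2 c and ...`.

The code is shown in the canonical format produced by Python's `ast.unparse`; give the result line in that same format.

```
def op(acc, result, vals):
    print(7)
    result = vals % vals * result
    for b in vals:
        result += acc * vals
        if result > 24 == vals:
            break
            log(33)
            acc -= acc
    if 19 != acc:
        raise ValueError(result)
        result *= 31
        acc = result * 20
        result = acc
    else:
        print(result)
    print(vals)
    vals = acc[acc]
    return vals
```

if result > 24 and 24 == vals:

Transformed code:
def op(acc, result, vals):
    print(7)
    result = vals % vals * result
    for b in vals:
        result += acc * vals
        if result > 24 and 24 == vals:
            break
    if 19 != acc:
        raise ValueError(result)
    else:
        print(result)
    print(vals)
    vals = acc[acc]
    return vals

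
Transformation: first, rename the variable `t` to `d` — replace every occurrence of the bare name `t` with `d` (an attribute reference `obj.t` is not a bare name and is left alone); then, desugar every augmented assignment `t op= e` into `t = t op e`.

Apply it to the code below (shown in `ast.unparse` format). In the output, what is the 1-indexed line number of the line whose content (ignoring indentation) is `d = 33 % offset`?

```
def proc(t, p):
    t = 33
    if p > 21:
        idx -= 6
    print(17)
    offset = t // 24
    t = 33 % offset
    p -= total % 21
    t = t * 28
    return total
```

7

Transformed code:
def proc(d, p):
    d = 33
    if p > 21:
        idx = idx - 6
    print(17)
    offset = d // 24
    d = 33 % offset
    p = p - total % 21
    d = d * 28
    return total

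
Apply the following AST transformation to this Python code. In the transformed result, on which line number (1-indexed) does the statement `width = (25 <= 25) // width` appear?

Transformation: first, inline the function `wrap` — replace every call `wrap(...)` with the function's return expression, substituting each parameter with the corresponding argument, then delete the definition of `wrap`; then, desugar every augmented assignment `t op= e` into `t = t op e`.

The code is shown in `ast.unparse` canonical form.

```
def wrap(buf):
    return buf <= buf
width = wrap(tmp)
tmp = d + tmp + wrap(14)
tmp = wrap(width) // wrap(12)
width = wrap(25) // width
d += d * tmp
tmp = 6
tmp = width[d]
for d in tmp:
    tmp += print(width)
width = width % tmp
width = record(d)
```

Transformed code:
width = tmp <= tmp
tmp = d + tmp + (14 <= 14)
tmp = (width <= width) // (12 <= 12)
width = (25 <= 25) // width
d = d + d * tmp
tmp = 6
tmp = width[d]
for d in tmp:
    tmp = tmp + print(width)
width = width % tmp
width = record(d)

4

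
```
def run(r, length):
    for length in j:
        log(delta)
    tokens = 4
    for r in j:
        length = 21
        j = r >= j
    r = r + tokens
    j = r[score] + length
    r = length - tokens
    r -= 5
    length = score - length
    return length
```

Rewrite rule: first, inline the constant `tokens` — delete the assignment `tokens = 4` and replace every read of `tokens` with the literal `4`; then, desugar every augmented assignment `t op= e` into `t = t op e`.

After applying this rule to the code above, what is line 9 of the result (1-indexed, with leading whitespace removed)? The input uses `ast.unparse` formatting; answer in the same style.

r = length - 4

Transformed code:
def run(r, length):
    for length in j:
        log(delta)
    for r in j:
        length = 21
        j = r >= j
    r = r + 4
    j = r[score] + length
    r = length - 4
    r = r - 5
    length = score - length
    return length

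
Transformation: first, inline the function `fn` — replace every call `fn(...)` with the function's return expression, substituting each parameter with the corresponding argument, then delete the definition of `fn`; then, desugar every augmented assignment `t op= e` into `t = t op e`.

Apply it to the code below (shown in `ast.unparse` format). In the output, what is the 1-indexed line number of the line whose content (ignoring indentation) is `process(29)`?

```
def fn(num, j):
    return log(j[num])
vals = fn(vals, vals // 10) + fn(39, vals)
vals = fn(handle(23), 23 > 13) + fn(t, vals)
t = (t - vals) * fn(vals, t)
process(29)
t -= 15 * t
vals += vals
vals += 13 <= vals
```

Transformed code:
vals = log((vals // 10)[vals]) + log(vals[39])
vals = log((23 > 13)[handle(23)]) + log(vals[t])
t = (t - vals) * log(t[vals])
process(29)
t = t - 15 * t
vals = vals + vals
vals = vals + (13 <= vals)

4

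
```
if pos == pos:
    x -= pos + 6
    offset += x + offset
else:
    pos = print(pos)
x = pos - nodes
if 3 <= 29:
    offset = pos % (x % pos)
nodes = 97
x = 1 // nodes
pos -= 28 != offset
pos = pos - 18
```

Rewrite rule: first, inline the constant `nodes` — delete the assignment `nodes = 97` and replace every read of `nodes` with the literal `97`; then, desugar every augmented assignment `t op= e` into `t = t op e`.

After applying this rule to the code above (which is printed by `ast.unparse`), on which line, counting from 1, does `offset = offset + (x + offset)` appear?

Transformed code:
if pos == pos:
    x = x - (pos + 6)
    offset = offset + (x + offset)
else:
    pos = print(pos)
x = pos - 97
if 3 <= 29:
    offset = pos % (x % pos)
x = 1 // 97
pos = pos - (28 != offset)
pos = pos - 18

3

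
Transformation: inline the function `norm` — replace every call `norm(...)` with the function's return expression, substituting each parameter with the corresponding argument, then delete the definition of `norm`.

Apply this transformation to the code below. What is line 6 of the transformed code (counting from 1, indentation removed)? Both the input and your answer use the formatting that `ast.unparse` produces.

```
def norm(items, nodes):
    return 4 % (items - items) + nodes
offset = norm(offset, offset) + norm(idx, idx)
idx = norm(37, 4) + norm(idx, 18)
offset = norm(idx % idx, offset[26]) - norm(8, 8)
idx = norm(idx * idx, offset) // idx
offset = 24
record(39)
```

Transformed code:
offset = 4 % (offset - offset) + offset + (4 % (idx - idx) + idx)
idx = 4 % (37 - 37) + 4 + (4 % (idx - idx) + 18)
offset = 4 % (idx % idx - idx % idx) + offset[26] - (4 % (8 - 8) + 8)
idx = (4 % (idx * idx - idx * idx) + offset) // idx
offset = 24
record(39)

record(39)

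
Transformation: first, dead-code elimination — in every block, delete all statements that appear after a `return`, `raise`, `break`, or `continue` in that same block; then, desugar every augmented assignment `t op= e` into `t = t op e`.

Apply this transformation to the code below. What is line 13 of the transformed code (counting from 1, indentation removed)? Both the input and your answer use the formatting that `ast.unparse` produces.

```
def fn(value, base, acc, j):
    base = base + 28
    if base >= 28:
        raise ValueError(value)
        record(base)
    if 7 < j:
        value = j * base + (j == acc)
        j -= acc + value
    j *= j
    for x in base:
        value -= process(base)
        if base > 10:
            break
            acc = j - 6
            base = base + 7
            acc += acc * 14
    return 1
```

Transformed code:
def fn(value, base, acc, j):
    base = base + 28
    if base >= 28:
        raise ValueError(value)
    if 7 < j:
        value = j * base + (j == acc)
        j = j - (acc + value)
    j = j * j
    for x in base:
        value = value - process(base)
        if base > 10:
            break
    return 1

return 1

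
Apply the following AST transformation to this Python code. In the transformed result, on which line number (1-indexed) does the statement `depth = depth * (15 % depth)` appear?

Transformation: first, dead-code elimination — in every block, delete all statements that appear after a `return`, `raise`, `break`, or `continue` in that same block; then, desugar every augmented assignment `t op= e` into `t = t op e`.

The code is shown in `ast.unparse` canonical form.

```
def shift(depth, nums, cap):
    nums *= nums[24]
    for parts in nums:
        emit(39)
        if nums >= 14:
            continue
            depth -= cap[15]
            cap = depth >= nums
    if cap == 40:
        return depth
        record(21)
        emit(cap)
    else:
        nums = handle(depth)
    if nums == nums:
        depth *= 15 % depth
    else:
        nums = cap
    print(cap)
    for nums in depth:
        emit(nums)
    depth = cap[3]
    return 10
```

12

Transformed code:
def shift(depth, nums, cap):
    nums = nums * nums[24]
    for parts in nums:
        emit(39)
        if nums >= 14:
            continue
    if cap == 40:
        return depth
    else:
        nums = handle(depth)
    if nums == nums:
        depth = depth * (15 % depth)
    else:
        nums = cap
    print(cap)
    for nums in depth:
        emit(nums)
    depth = cap[3]
    return 10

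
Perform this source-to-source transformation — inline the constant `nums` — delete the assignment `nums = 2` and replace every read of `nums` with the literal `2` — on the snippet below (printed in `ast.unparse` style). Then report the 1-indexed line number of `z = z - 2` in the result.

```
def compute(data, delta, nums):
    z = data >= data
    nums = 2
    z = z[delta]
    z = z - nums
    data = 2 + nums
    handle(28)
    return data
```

Transformed code:
def compute(data, delta, nums):
    z = data >= data
    z = z[delta]
    z = z - 2
    data = 2 + 2
    handle(28)
    return data

4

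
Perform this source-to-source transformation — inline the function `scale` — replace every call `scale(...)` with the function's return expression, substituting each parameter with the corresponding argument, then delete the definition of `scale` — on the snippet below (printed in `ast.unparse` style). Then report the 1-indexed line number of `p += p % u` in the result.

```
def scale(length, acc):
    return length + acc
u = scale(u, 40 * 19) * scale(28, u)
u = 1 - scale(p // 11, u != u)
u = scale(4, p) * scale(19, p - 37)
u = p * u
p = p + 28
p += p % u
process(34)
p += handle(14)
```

Transformed code:
u = (u + 40 * 19) * (28 + u)
u = 1 - (p // 11 + (u != u))
u = (4 + p) * (19 + (p - 37))
u = p * u
p = p + 28
p += p % u
process(34)
p += handle(14)

6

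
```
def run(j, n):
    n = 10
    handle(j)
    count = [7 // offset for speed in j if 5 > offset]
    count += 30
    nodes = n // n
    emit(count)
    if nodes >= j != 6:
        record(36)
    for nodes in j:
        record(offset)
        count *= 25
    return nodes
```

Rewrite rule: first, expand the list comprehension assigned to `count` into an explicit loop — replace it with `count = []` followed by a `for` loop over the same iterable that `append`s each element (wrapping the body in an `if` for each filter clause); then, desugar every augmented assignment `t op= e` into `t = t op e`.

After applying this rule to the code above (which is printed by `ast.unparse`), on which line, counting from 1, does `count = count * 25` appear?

15

Transformed code:
def run(j, n):
    n = 10
    handle(j)
    count = []
    for speed in j:
        if 5 > offset:
            count.append(7 // offset)
    count = count + 30
    nodes = n // n
    emit(count)
    if nodes >= j != 6:
        record(36)
    for nodes in j:
        record(offset)
        count = count * 25
    return nodes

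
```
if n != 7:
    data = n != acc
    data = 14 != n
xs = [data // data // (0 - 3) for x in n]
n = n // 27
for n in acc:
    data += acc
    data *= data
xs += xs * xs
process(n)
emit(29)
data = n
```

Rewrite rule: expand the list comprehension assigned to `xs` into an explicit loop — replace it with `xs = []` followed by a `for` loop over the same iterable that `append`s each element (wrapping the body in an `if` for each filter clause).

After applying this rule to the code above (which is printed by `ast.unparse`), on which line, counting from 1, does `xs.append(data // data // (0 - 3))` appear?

6

Transformed code:
if n != 7:
    data = n != acc
    data = 14 != n
xs = []
for x in n:
    xs.append(data // data // (0 - 3))
n = n // 27
for n in acc:
    data += acc
    data *= data
xs += xs * xs
process(n)
emit(29)
data = n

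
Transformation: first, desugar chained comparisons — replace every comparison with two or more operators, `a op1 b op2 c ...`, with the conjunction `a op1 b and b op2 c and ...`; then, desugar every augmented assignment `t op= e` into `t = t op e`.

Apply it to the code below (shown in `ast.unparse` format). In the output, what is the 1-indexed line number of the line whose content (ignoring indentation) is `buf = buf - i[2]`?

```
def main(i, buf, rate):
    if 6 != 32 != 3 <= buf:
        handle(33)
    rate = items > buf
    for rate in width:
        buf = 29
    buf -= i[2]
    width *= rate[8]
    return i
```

Transformed code:
def main(i, buf, rate):
    if 6 != 32 and 32 != 3 and (3 <= buf):
        handle(33)
    rate = items > buf
    for rate in width:
        buf = 29
    buf = buf - i[2]
    width = width * rate[8]
    return i

7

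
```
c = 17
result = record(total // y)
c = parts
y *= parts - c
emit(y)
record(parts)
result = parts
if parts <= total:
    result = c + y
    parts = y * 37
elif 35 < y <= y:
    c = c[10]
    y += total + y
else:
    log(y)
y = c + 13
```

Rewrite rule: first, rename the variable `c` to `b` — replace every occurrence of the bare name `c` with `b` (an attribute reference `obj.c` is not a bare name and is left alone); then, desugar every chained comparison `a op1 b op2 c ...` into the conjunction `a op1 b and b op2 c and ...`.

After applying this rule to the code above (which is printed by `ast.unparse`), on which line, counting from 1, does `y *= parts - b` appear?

Transformed code:
b = 17
result = record(total // y)
b = parts
y *= parts - b
emit(y)
record(parts)
result = parts
if parts <= total:
    result = b + y
    parts = y * 37
elif 35 < y and y <= y:
    b = b[10]
    y += total + y
else:
    log(y)
y = b + 13

4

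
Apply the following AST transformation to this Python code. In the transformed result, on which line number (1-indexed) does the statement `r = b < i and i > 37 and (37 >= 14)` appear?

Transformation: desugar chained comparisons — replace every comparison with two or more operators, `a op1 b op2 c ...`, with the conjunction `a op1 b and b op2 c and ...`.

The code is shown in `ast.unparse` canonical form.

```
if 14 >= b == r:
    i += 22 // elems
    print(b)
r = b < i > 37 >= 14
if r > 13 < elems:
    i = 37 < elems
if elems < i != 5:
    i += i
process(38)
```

Transformed code:
if 14 >= b and b == r:
    i += 22 // elems
    print(b)
r = b < i and i > 37 and (37 >= 14)
if r > 13 and 13 < elems:
    i = 37 < elems
if elems < i and i != 5:
    i += i
process(38)

4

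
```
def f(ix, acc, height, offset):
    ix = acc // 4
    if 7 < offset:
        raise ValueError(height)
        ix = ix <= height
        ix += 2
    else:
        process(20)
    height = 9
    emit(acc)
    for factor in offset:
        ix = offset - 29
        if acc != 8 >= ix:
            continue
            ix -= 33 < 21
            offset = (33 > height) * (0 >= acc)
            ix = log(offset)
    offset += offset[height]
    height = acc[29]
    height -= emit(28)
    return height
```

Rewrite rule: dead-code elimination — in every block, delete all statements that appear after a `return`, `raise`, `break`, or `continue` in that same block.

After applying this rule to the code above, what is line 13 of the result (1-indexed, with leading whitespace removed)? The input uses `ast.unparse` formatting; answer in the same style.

offset += offset[height]

Transformed code:
def f(ix, acc, height, offset):
    ix = acc // 4
    if 7 < offset:
        raise ValueError(height)
    else:
        process(20)
    height = 9
    emit(acc)
    for factor in offset:
        ix = offset - 29
        if acc != 8 >= ix:
            continue
    offset += offset[height]
    height = acc[29]
    height -= emit(28)
    return height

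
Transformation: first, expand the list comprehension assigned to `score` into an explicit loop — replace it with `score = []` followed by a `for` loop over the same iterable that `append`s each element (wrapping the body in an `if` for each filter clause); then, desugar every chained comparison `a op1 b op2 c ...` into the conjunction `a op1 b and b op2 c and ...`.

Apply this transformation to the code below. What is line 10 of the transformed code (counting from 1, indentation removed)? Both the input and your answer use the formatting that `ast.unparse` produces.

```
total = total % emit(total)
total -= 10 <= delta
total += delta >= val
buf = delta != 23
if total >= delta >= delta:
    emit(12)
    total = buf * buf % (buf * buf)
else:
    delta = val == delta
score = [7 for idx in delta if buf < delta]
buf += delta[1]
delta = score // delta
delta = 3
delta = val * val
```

Transformed code:
total = total % emit(total)
total -= 10 <= delta
total += delta >= val
buf = delta != 23
if total >= delta and delta >= delta:
    emit(12)
    total = buf * buf % (buf * buf)
else:
    delta = val == delta
score = []
for idx in delta:
    if buf < delta:
        score.append(7)
buf += delta[1]
delta = score // delta
delta = 3
delta = val * val

score = []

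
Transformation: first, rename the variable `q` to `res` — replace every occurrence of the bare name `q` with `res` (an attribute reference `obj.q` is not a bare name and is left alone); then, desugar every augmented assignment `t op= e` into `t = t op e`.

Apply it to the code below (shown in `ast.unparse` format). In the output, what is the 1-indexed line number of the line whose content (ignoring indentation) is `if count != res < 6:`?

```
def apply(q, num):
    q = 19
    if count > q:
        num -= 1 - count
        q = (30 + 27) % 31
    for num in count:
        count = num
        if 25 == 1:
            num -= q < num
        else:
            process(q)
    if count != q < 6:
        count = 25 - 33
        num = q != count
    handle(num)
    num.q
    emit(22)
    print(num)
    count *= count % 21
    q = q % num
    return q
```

Transformed code:
def apply(res, num):
    res = 19
    if count > res:
        num = num - (1 - count)
        res = (30 + 27) % 31
    for num in count:
        count = num
        if 25 == 1:
            num = num - (res < num)
        else:
            process(res)
    if count != res < 6:
        count = 25 - 33
        num = res != count
    handle(num)
    num.q
    emit(22)
    print(num)
    count = count * (count % 21)
    res = res % num
    return res

12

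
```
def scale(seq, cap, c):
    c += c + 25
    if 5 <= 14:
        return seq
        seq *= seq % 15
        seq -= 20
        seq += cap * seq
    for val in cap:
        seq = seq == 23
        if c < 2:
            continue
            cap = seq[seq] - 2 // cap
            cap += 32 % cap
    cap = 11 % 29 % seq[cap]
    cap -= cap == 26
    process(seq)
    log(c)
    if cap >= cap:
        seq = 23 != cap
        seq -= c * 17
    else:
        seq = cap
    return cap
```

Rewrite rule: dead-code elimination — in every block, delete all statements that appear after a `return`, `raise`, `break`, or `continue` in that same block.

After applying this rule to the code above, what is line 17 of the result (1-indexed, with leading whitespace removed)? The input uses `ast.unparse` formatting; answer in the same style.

Transformed code:
def scale(seq, cap, c):
    c += c + 25
    if 5 <= 14:
        return seq
    for val in cap:
        seq = seq == 23
        if c < 2:
            continue
    cap = 11 % 29 % seq[cap]
    cap -= cap == 26
    process(seq)
    log(c)
    if cap >= cap:
        seq = 23 != cap
        seq -= c * 17
    else:
        seq = cap
    return cap

seq = cap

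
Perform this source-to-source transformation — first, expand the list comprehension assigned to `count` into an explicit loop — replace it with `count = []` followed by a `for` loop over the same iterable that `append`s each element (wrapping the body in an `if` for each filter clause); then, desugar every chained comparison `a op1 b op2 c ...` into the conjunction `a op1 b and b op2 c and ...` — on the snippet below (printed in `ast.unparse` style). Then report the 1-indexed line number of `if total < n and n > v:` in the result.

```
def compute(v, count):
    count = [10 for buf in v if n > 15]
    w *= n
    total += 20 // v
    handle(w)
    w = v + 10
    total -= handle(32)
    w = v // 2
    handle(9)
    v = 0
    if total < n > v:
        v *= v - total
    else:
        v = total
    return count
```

14

Transformed code:
def compute(v, count):
    count = []
    for buf in v:
        if n > 15:
            count.append(10)
    w *= n
    total += 20 // v
    handle(w)
    w = v + 10
    total -= handle(32)
    w = v // 2
    handle(9)
    v = 0
    if total < n and n > v:
        v *= v - total
    else:
        v = total
    return count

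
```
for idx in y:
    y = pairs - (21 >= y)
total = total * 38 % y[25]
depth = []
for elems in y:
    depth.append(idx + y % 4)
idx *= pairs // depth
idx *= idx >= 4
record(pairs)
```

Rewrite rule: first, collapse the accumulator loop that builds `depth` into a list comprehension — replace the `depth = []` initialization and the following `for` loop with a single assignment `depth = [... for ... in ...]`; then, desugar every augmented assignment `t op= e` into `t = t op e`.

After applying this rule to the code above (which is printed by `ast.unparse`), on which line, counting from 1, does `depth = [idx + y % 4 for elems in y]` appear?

Transformed code:
for idx in y:
    y = pairs - (21 >= y)
total = total * 38 % y[25]
depth = [idx + y % 4 for elems in y]
idx = idx * (pairs // depth)
idx = idx * (idx >= 4)
record(pairs)

4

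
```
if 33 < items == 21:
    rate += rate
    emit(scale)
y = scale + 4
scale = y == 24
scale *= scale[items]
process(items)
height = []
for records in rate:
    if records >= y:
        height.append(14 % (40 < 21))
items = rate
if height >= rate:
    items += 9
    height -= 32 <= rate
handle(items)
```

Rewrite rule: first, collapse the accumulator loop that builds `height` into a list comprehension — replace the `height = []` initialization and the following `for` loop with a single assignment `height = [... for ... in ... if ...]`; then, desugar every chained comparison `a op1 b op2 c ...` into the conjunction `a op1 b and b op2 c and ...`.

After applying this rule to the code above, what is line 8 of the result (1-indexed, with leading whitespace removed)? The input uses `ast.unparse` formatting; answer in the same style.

height = [14 % (40 < 21) for records in rate if records >= y]

Transformed code:
if 33 < items and items == 21:
    rate += rate
    emit(scale)
y = scale + 4
scale = y == 24
scale *= scale[items]
process(items)
height = [14 % (40 < 21) for records in rate if records >= y]
items = rate
if height >= rate:
    items += 9
    height -= 32 <= rate
handle(items)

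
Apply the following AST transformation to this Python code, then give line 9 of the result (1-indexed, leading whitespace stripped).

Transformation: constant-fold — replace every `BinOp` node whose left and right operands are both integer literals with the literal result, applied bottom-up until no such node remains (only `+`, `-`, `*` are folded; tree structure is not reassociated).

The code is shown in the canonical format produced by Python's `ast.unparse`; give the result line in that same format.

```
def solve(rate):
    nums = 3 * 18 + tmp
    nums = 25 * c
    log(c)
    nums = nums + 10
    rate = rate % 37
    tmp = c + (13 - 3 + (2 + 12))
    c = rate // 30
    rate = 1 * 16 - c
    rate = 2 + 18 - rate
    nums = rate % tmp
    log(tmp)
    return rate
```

rate = 16 - c

Transformed code:
def solve(rate):
    nums = 54 + tmp
    nums = 25 * c
    log(c)
    nums = nums + 10
    rate = rate % 37
    tmp = c + 24
    c = rate // 30
    rate = 16 - c
    rate = 20 - rate
    nums = rate % tmp
    log(tmp)
    return rate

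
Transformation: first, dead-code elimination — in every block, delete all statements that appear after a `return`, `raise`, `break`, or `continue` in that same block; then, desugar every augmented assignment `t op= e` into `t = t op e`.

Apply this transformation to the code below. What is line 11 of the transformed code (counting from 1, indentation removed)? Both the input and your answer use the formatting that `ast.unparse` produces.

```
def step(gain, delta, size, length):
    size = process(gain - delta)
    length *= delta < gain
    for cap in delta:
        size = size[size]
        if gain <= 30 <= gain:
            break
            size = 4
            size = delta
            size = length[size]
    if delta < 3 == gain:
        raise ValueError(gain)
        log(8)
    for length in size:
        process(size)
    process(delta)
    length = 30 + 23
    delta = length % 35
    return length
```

process(size)

Transformed code:
def step(gain, delta, size, length):
    size = process(gain - delta)
    length = length * (delta < gain)
    for cap in delta:
        size = size[size]
        if gain <= 30 <= gain:
            break
    if delta < 3 == gain:
        raise ValueError(gain)
    for length in size:
        process(size)
    process(delta)
    length = 30 + 23
    delta = length % 35
    return length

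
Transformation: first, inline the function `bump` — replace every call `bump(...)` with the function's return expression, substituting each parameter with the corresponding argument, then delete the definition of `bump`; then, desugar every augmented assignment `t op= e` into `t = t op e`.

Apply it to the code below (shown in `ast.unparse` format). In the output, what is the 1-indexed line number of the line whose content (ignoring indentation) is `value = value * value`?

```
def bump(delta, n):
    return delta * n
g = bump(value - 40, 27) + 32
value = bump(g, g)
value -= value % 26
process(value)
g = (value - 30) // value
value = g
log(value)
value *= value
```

Transformed code:
g = (value - 40) * 27 + 32
value = g * g
value = value - value % 26
process(value)
g = (value - 30) // value
value = g
log(value)
value = value * value

8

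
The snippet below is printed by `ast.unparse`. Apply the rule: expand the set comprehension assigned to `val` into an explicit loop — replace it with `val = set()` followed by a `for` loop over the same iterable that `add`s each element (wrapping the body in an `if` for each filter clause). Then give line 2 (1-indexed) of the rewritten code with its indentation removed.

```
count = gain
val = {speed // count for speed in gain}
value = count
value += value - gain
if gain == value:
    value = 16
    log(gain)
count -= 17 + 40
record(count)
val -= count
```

Transformed code:
count = gain
val = set()
for speed in gain:
    val.add(speed // count)
value = count
value += value - gain
if gain == value:
    value = 16
    log(gain)
count -= 17 + 40
record(count)
val -= count

val = set()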